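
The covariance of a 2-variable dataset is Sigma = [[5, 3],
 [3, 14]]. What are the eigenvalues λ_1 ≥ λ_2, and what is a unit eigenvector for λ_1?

Step 1 — characteristic polynomial of 2×2 Sigma:
  det(Sigma - λI) = λ² - trace · λ + det = 0.
  trace = 5 + 14 = 19, det = 5·14 - (3)² = 61.
Step 2 — discriminant:
  Δ = trace² - 4·det = 361 - 244 = 117.
Step 3 — eigenvalues:
  λ = (trace ± √Δ)/2 = (19 ± 10.8167)/2,
  λ_1 = 14.9083,  λ_2 = 4.0917.

Step 4 — unit eigenvector for λ_1: solve (Sigma - λ_1 I)v = 0. First row:
  (5 - 14.9083)·v_x + (3)·v_y = 0, i.e. (-9.9083)·v_x + (3)·v_y = 0,
  so v ∝ (b, λ_1 - a) = (3, 9.9083) = u.
  ||u|| = √((3)² + (9.9083)²) = √(107.1749) ≈ 10.3525,
  v_1 = u/||u|| ≈ (0.2898, 0.9571) (||v_1|| = 1).

λ_1 = 14.9083,  λ_2 = 4.0917;  v_1 ≈ (0.2898, 0.9571)


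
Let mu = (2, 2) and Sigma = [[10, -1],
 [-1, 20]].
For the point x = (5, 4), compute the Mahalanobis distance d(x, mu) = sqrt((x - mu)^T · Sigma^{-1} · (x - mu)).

Step 1 — centre the observation: (x - mu) = (3, 2).

Step 2 — invert Sigma. det(Sigma) = 10·20 - (-1)² = 199.
  Sigma^{-1} = (1/det) · [[d, -b], [-b, a]] = [[0.1005, 0.005],
 [0.005, 0.0503]].

Step 3 — form the quadratic (x - mu)^T · Sigma^{-1} · (x - mu):
  Sigma^{-1} · (x - mu) = (0.3116, 0.1156).
  (x - mu)^T · [Sigma^{-1} · (x - mu)] = (3)·(0.3116) + (2)·(0.1156) = 1.1658.

Step 4 — take square root: d = √(1.1658) ≈ 1.0797.

d(x, mu) = √(1.1658) ≈ 1.0797


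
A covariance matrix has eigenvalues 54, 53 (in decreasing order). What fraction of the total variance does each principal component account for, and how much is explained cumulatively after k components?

Step 1 — total variance = trace(Sigma) = Σ λ_i = 54 + 53 = 107.

Step 2 — fraction explained by component i = λ_i / Σ λ:
  PC1: 54/107 = 0.5047
  PC2: 53/107 = 0.4953

Step 3 — cumulative fraction after k components = (λ_1 + ... + λ_k) / Σ λ:
  k = 1: 54/107 = 0.5047
  k = 2: (54 + 53)/107 = 107/107 = 1

Summary (fraction, with percent):

explained: PC1 0.5047 (50.47%), PC2 0.4953 (49.53%);  cumulative: 0.5047, 1


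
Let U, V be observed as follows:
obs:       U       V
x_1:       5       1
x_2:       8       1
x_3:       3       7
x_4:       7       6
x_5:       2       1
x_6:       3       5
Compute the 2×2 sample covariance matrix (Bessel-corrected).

Step 1 — column means:
  mean(U) = (5 + 8 + 3 + 7 + 2 + 3) / 6 = 28/6 = 4.6667
  mean(V) = (1 + 1 + 7 + 6 + 1 + 5) / 6 = 21/6 = 3.5

Step 2 — sample covariance S[i,j] = (1/(n-1)) · Σ_k (x_{k,i} - mean_i) · (x_{k,j} - mean_j), with n-1 = 5.
  S[U,U] = ((0.3333)·(0.3333) + (3.3333)·(3.3333) + (-1.6667)·(-1.6667) + (2.3333)·(2.3333) + (-2.6667)·(-2.6667) + (-1.6667)·(-1.6667)) / 5 = 29.3333/5 = 5.8667
  S[U,V] = ((0.3333)·(-2.5) + (3.3333)·(-2.5) + (-1.6667)·(3.5) + (2.3333)·(2.5) + (-2.6667)·(-2.5) + (-1.6667)·(1.5)) / 5 = -5/5 = -1
  S[V,V] = ((-2.5)·(-2.5) + (-2.5)·(-2.5) + (3.5)·(3.5) + (2.5)·(2.5) + (-2.5)·(-2.5) + (1.5)·(1.5)) / 5 = 39.5/5 = 7.9

S is symmetric (S[j,i] = S[i,j]). Assembling:

S = [[5.8667, -1],
 [-1, 7.9]]


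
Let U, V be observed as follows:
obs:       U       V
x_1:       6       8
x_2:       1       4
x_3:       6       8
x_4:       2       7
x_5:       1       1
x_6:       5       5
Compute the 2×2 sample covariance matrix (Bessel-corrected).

Step 1 — column means:
  mean(U) = (6 + 1 + 6 + 2 + 1 + 5) / 6 = 21/6 = 3.5
  mean(V) = (8 + 4 + 8 + 7 + 1 + 5) / 6 = 33/6 = 5.5

Step 2 — sample covariance S[i,j] = (1/(n-1)) · Σ_k (x_{k,i} - mean_i) · (x_{k,j} - mean_j), with n-1 = 5.
  S[U,U] = ((2.5)·(2.5) + (-2.5)·(-2.5) + (2.5)·(2.5) + (-1.5)·(-1.5) + (-2.5)·(-2.5) + (1.5)·(1.5)) / 5 = 29.5/5 = 5.9
  S[U,V] = ((2.5)·(2.5) + (-2.5)·(-1.5) + (2.5)·(2.5) + (-1.5)·(1.5) + (-2.5)·(-4.5) + (1.5)·(-0.5)) / 5 = 24.5/5 = 4.9
  S[V,V] = ((2.5)·(2.5) + (-1.5)·(-1.5) + (2.5)·(2.5) + (1.5)·(1.5) + (-4.5)·(-4.5) + (-0.5)·(-0.5)) / 5 = 37.5/5 = 7.5

S is symmetric (S[j,i] = S[i,j]). Assembling:

S = [[5.9, 4.9],
 [4.9, 7.5]]


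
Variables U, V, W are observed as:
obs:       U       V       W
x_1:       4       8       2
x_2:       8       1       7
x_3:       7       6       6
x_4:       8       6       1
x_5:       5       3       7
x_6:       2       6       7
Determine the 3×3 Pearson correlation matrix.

Step 1 — column means:
  mean(U) = (4 + 8 + 7 + 8 + 5 + 2) / 6 = 34/6 = 5.6667
  mean(V) = (8 + 1 + 6 + 6 + 3 + 6) / 6 = 30/6 = 5
  mean(W) = (2 + 7 + 6 + 1 + 7 + 7) / 6 = 30/6 = 5

Step 2 — sample variances and covariances s[i,j] = (1/(n-1)) · Σ_k (x_{k,i} - mean_i) · (x_{k,j} - mean_j), with n-1 = 5:
  s[U,U] = ((-1.6667)·(-1.6667) + (2.3333)·(2.3333) + (1.3333)·(1.3333) + (2.3333)·(2.3333) + (-0.6667)·(-0.6667) + (-3.6667)·(-3.6667)) / 5 = 29.3333/5 = 5.8667
  s[U,V] = ((-1.6667)·(3) + (2.3333)·(-4) + (1.3333)·(1) + (2.3333)·(1) + (-0.6667)·(-2) + (-3.6667)·(1)) / 5 = -13/5 = -2.6
  s[U,W] = ((-1.6667)·(-3) + (2.3333)·(2) + (1.3333)·(1) + (2.3333)·(-4) + (-0.6667)·(2) + (-3.6667)·(2)) / 5 = -7/5 = -1.4
  s[V,V] = ((3)·(3) + (-4)·(-4) + (1)·(1) + (1)·(1) + (-2)·(-2) + (1)·(1)) / 5 = 32/5 = 6.4
  s[V,W] = ((3)·(-3) + (-4)·(2) + (1)·(1) + (1)·(-4) + (-2)·(2) + (1)·(2)) / 5 = -22/5 = -4.4
  s[W,W] = ((-3)·(-3) + (2)·(2) + (1)·(1) + (-4)·(-4) + (2)·(2) + (2)·(2)) / 5 = 38/5 = 7.6
  Sample standard deviations s_i = √(s[i,i]):
  s(U) = √(5.8667) = 2.4221
  s(V) = √(6.4) = 2.5298
  s(W) = √(7.6) = 2.7568

Step 3 — r_{ij} = s_{ij} / (s_i · s_j):
  r[U,U] = 1 (diagonal).
  r[U,V] = -2.6 / (2.4221 · 2.5298) = -2.6 / 6.1275 = -0.4243
  r[U,W] = -1.4 / (2.4221 · 2.7568) = -1.4 / 6.6773 = -0.2097
  r[V,V] = 1 (diagonal).
  r[V,W] = -4.4 / (2.5298 · 2.7568) = -4.4 / 6.9742 = -0.6309
  r[W,W] = 1 (diagonal).

R is symmetric with unit diagonal. Assembling:

R = [[1, -0.4243, -0.2097],
 [-0.4243, 1, -0.6309],
 [-0.2097, -0.6309, 1]]


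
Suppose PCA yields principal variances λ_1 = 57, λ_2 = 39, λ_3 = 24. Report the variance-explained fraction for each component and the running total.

Step 1 — total variance = trace(Sigma) = Σ λ_i = 57 + 39 + 24 = 120.

Step 2 — fraction explained by component i = λ_i / Σ λ:
  PC1: 57/120 = 0.475
  PC2: 39/120 = 0.325
  PC3: 24/120 = 0.2

Step 3 — cumulative fraction after k components = (λ_1 + ... + λ_k) / Σ λ:
  k = 1: 57/120 = 0.475
  k = 2: (57 + 39)/120 = 96/120 = 0.8
  k = 3: (57 + 39 + 24)/120 = 120/120 = 1

Summary (fraction, with percent):

explained: PC1 0.475 (47.5%), PC2 0.325 (32.5%), PC3 0.2 (20%);  cumulative: 0.475, 0.8, 1


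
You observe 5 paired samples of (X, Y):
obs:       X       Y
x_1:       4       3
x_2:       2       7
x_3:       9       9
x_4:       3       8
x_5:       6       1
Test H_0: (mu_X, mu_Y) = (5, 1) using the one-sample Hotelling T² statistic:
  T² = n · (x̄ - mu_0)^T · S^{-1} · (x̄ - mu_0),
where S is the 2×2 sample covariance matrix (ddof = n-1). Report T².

Step 1 — sample mean vector:
  mean(X) = (4 + 2 + 9 + 3 + 6) / 5 = 24/5 = 4.8
  mean(Y) = (3 + 7 + 9 + 8 + 1) / 5 = 28/5 = 5.6
  x̄ = (4.8, 5.6),  deviation x̄ - mu_0 = (4.8, 5.6) - (5, 1) = (-0.2, 4.6).

Step 2 — sample covariance matrix, S[i,j] = (1/(n-1)) · Σ_k (x_{k,i} - mean_i) · (x_{k,j} - mean_j), divisor n-1 = 4:
  S[X,X] = ((-0.8)·(-0.8) + (-2.8)·(-2.8) + (4.2)·(4.2) + (-1.8)·(-1.8) + (1.2)·(1.2)) / 4 = 30.8/4 = 7.7
  S[X,Y] = ((-0.8)·(-2.6) + (-2.8)·(1.4) + (4.2)·(3.4) + (-1.8)·(2.4) + (1.2)·(-4.6)) / 4 = 2.6/4 = 0.65
  S[Y,Y] = ((-2.6)·(-2.6) + (1.4)·(1.4) + (3.4)·(3.4) + (2.4)·(2.4) + (-4.6)·(-4.6)) / 4 = 47.2/4 = 11.8
  S = [[7.7, 0.65],
 [0.65, 11.8]].

Step 3 — invert S. det(S) = 7.7·11.8 - (0.65)² = 90.4375.
  S^{-1} = (1/det) · [[d, -b], [-b, a]] = [[0.1305, -0.0072],
 [-0.0072, 0.0851]].

Step 4 — quadratic form (x̄ - mu_0)^T · S^{-1} · (x̄ - mu_0):
  S^{-1} · (x̄ - mu_0) = (-0.0592, 0.3931),
  (x̄ - mu_0)^T · [...] = (-0.2)·(-0.0592) + (4.6)·(0.3931) = 1.82.

Step 5 — scale by n: T² = 5 · 1.82 = 9.1002.

T² ≈ 9.1002


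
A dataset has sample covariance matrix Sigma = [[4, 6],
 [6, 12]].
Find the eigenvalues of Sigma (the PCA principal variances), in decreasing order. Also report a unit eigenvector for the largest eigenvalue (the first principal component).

Step 1 — characteristic polynomial of 2×2 Sigma:
  det(Sigma - λI) = λ² - trace · λ + det = 0.
  trace = 4 + 12 = 16, det = 4·12 - (6)² = 12.
Step 2 — discriminant:
  Δ = trace² - 4·det = 256 - 48 = 208.
Step 3 — eigenvalues:
  λ = (trace ± √Δ)/2 = (16 ± 14.4222)/2,
  λ_1 = 15.2111,  λ_2 = 0.7889.

Step 4 — unit eigenvector for λ_1: solve (Sigma - λ_1 I)v = 0. First row:
  (4 - 15.2111)·v_x + (6)·v_y = 0, i.e. (-11.2111)·v_x + (6)·v_y = 0,
  so v ∝ (b, λ_1 - a) = (6, 11.2111) = u.
  ||u|| = √((6)² + (11.2111)²) = √(161.6888) ≈ 12.7157,
  v_1 = u/||u|| ≈ (0.4719, 0.8817) (||v_1|| = 1).

λ_1 = 15.2111,  λ_2 = 0.7889;  v_1 ≈ (0.4719, 0.8817)


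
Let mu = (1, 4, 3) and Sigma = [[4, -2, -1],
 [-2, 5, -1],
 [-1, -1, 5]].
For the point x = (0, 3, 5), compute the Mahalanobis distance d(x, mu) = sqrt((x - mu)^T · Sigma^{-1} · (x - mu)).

Step 1 — centre the observation: (x - mu) = (-1, -1, 2).

Step 2 — invert Sigma (cofactor / det for 3×3, or solve directly):
  Sigma^{-1} = [[0.3582, 0.1642, 0.1045],
 [0.1642, 0.2836, 0.0896],
 [0.1045, 0.0896, 0.2388]].

Step 3 — form the quadratic (x - mu)^T · Sigma^{-1} · (x - mu):
  Sigma^{-1} · (x - mu) = (-0.3134, -0.2687, 0.2836).
  (x - mu)^T · [Sigma^{-1} · (x - mu)] = (-1)·(-0.3134) + (-1)·(-0.2687) + (2)·(0.2836) = 1.1493.

Step 4 — take square root: d = √(1.1493) ≈ 1.072.

d(x, mu) = √(1.1493) ≈ 1.072


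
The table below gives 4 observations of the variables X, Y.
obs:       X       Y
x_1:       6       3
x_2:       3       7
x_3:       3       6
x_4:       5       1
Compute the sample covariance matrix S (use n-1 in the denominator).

Step 1 — column means:
  mean(X) = (6 + 3 + 3 + 5) / 4 = 17/4 = 4.25
  mean(Y) = (3 + 7 + 6 + 1) / 4 = 17/4 = 4.25

Step 2 — sample covariance S[i,j] = (1/(n-1)) · Σ_k (x_{k,i} - mean_i) · (x_{k,j} - mean_j), with n-1 = 3.
  S[X,X] = ((1.75)·(1.75) + (-1.25)·(-1.25) + (-1.25)·(-1.25) + (0.75)·(0.75)) / 3 = 6.75/3 = 2.25
  S[X,Y] = ((1.75)·(-1.25) + (-1.25)·(2.75) + (-1.25)·(1.75) + (0.75)·(-3.25)) / 3 = -10.25/3 = -3.4167
  S[Y,Y] = ((-1.25)·(-1.25) + (2.75)·(2.75) + (1.75)·(1.75) + (-3.25)·(-3.25)) / 3 = 22.75/3 = 7.5833

S is symmetric (S[j,i] = S[i,j]). Assembling:

S = [[2.25, -3.4167],
 [-3.4167, 7.5833]]


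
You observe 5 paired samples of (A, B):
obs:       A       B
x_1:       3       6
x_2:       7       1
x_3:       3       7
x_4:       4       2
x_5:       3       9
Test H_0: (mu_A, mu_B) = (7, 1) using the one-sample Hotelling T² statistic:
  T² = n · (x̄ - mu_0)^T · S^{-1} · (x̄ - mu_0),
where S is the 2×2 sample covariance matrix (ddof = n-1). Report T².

Step 1 — sample mean vector:
  mean(A) = (3 + 7 + 3 + 4 + 3) / 5 = 20/5 = 4
  mean(B) = (6 + 1 + 7 + 2 + 9) / 5 = 25/5 = 5
  x̄ = (4, 5),  deviation x̄ - mu_0 = (4, 5) - (7, 1) = (-3, 4).

Step 2 — sample covariance matrix, S[i,j] = (1/(n-1)) · Σ_k (x_{k,i} - mean_i) · (x_{k,j} - mean_j), divisor n-1 = 4:
  S[A,A] = ((-1)·(-1) + (3)·(3) + (-1)·(-1) + (0)·(0) + (-1)·(-1)) / 4 = 12/4 = 3
  S[A,B] = ((-1)·(1) + (3)·(-4) + (-1)·(2) + (0)·(-3) + (-1)·(4)) / 4 = -19/4 = -4.75
  S[B,B] = ((1)·(1) + (-4)·(-4) + (2)·(2) + (-3)·(-3) + (4)·(4)) / 4 = 46/4 = 11.5
  S = [[3, -4.75],
 [-4.75, 11.5]].

Step 3 — invert S. det(S) = 3·11.5 - (-4.75)² = 11.9375.
  S^{-1} = (1/det) · [[d, -b], [-b, a]] = [[0.9634, 0.3979],
 [0.3979, 0.2513]].

Step 4 — quadratic form (x̄ - mu_0)^T · S^{-1} · (x̄ - mu_0):
  S^{-1} · (x̄ - mu_0) = (-1.2984, -0.1885),
  (x̄ - mu_0)^T · [...] = (-3)·(-1.2984) + (4)·(-0.1885) = 3.1414.

Step 5 — scale by n: T² = 5 · 3.1414 = 15.7068.

T² ≈ 15.7068


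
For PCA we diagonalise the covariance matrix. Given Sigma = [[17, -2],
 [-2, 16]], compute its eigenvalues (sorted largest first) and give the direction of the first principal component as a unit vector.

Step 1 — characteristic polynomial of 2×2 Sigma:
  det(Sigma - λI) = λ² - trace · λ + det = 0.
  trace = 17 + 16 = 33, det = 17·16 - (-2)² = 268.
Step 2 — discriminant:
  Δ = trace² - 4·det = 1089 - 1072 = 17.
Step 3 — eigenvalues:
  λ = (trace ± √Δ)/2 = (33 ± 4.1231)/2,
  λ_1 = 18.5616,  λ_2 = 14.4384.

Step 4 — unit eigenvector for λ_1: solve (Sigma - λ_1 I)v = 0. First row:
  (17 - 18.5616)·v_x + (-2)·v_y = 0, i.e. (-1.5616)·v_x + (-2)·v_y = 0,
  so v ∝ (b, λ_1 - a) = (-2, 1.5616); multiply by -1 so the first entry is positive: u = (2, -1.5616).
  ||u|| = √((2)² + (-1.5616)²) = √(6.4384) ≈ 2.5374,
  v_1 = u/||u|| ≈ (0.7882, -0.6154) (||v_1|| = 1).

λ_1 = 18.5616,  λ_2 = 14.4384;  v_1 ≈ (0.7882, -0.6154)


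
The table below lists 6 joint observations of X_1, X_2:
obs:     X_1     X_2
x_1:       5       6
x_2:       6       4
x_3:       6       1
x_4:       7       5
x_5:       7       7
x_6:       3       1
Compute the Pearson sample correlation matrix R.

Step 1 — column means:
  mean(X_1) = (5 + 6 + 6 + 7 + 7 + 3) / 6 = 34/6 = 5.6667
  mean(X_2) = (6 + 4 + 1 + 5 + 7 + 1) / 6 = 24/6 = 4

Step 2 — sample variances and covariances s[i,j] = (1/(n-1)) · Σ_k (x_{k,i} - mean_i) · (x_{k,j} - mean_j), with n-1 = 5:
  s[X_1,X_1] = ((-0.6667)·(-0.6667) + (0.3333)·(0.3333) + (0.3333)·(0.3333) + (1.3333)·(1.3333) + (1.3333)·(1.3333) + (-2.6667)·(-2.6667)) / 5 = 11.3333/5 = 2.2667
  s[X_1,X_2] = ((-0.6667)·(2) + (0.3333)·(0) + (0.3333)·(-3) + (1.3333)·(1) + (1.3333)·(3) + (-2.6667)·(-3)) / 5 = 11/5 = 2.2
  s[X_2,X_2] = ((2)·(2) + (0)·(0) + (-3)·(-3) + (1)·(1) + (3)·(3) + (-3)·(-3)) / 5 = 32/5 = 6.4
  Sample standard deviations s_i = √(s[i,i]):
  s(X_1) = √(2.2667) = 1.5055
  s(X_2) = √(6.4) = 2.5298

Step 3 — r_{ij} = s_{ij} / (s_i · s_j):
  r[X_1,X_1] = 1 (diagonal).
  r[X_1,X_2] = 2.2 / (1.5055 · 2.5298) = 2.2 / 3.8088 = 0.5776
  r[X_2,X_2] = 1 (diagonal).

R is symmetric with unit diagonal. Assembling:

R = [[1, 0.5776],
 [0.5776, 1]]


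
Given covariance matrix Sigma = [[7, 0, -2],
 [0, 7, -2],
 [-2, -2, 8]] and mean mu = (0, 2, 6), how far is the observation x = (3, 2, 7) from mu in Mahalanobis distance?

Step 1 — centre the observation: (x - mu) = (3, 0, 1).

Step 2 — invert Sigma (cofactor / det for 3×3, or solve directly):
  Sigma^{-1} = [[0.1548, 0.0119, 0.0417],
 [0.0119, 0.1548, 0.0417],
 [0.0417, 0.0417, 0.1458]].

Step 3 — form the quadratic (x - mu)^T · Sigma^{-1} · (x - mu):
  Sigma^{-1} · (x - mu) = (0.506, 0.0774, 0.2708).
  (x - mu)^T · [Sigma^{-1} · (x - mu)] = (3)·(0.506) + (0)·(0.0774) + (1)·(0.2708) = 1.7887.

Step 4 — take square root: d = √(1.7887) ≈ 1.3374.

d(x, mu) = √(1.7887) ≈ 1.3374


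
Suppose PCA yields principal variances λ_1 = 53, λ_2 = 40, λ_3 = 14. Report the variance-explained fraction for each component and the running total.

Step 1 — total variance = trace(Sigma) = Σ λ_i = 53 + 40 + 14 = 107.

Step 2 — fraction explained by component i = λ_i / Σ λ:
  PC1: 53/107 = 0.4953
  PC2: 40/107 = 0.3738
  PC3: 14/107 = 0.1308

Step 3 — cumulative fraction after k components = (λ_1 + ... + λ_k) / Σ λ:
  k = 1: 53/107 = 0.4953
  k = 2: (53 + 40)/107 = 93/107 = 0.8692
  k = 3: (53 + 40 + 14)/107 = 107/107 = 1

Summary (fraction, with percent):

explained: PC1 0.4953 (49.53%), PC2 0.3738 (37.38%), PC3 0.1308 (13.08%);  cumulative: 0.4953, 0.8692, 1


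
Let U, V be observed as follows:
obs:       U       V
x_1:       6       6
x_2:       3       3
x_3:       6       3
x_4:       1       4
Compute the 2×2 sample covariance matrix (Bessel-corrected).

Step 1 — column means:
  mean(U) = (6 + 3 + 6 + 1) / 4 = 16/4 = 4
  mean(V) = (6 + 3 + 3 + 4) / 4 = 16/4 = 4

Step 2 — sample covariance S[i,j] = (1/(n-1)) · Σ_k (x_{k,i} - mean_i) · (x_{k,j} - mean_j), with n-1 = 3.
  S[U,U] = ((2)·(2) + (-1)·(-1) + (2)·(2) + (-3)·(-3)) / 3 = 18/3 = 6
  S[U,V] = ((2)·(2) + (-1)·(-1) + (2)·(-1) + (-3)·(0)) / 3 = 3/3 = 1
  S[V,V] = ((2)·(2) + (-1)·(-1) + (-1)·(-1) + (0)·(0)) / 3 = 6/3 = 2

S is symmetric (S[j,i] = S[i,j]). Assembling:

S = [[6, 1],
 [1, 2]]


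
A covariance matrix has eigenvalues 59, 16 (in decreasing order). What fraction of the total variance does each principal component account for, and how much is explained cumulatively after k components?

Step 1 — total variance = trace(Sigma) = Σ λ_i = 59 + 16 = 75.

Step 2 — fraction explained by component i = λ_i / Σ λ:
  PC1: 59/75 = 0.7867
  PC2: 16/75 = 0.2133

Step 3 — cumulative fraction after k components = (λ_1 + ... + λ_k) / Σ λ:
  k = 1: 59/75 = 0.7867
  k = 2: (59 + 16)/75 = 75/75 = 1

Summary (fraction, with percent):

explained: PC1 0.7867 (78.67%), PC2 0.2133 (21.33%);  cumulative: 0.7867, 1


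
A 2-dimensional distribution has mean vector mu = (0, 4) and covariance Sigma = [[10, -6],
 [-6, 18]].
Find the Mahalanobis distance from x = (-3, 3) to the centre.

Step 1 — centre the observation: (x - mu) = (-3, -1).

Step 2 — invert Sigma. det(Sigma) = 10·18 - (-6)² = 144.
  Sigma^{-1} = (1/det) · [[d, -b], [-b, a]] = [[0.125, 0.0417],
 [0.0417, 0.0694]].

Step 3 — form the quadratic (x - mu)^T · Sigma^{-1} · (x - mu):
  Sigma^{-1} · (x - mu) = (-0.4167, -0.1944).
  (x - mu)^T · [Sigma^{-1} · (x - mu)] = (-3)·(-0.4167) + (-1)·(-0.1944) = 1.4444.

Step 4 — take square root: d = √(1.4444) ≈ 1.2019.

d(x, mu) = √(1.4444) ≈ 1.2019


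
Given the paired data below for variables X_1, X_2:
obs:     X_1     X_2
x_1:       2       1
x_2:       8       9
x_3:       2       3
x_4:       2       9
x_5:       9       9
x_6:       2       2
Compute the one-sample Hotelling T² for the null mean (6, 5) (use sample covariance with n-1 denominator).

Step 1 — sample mean vector:
  mean(X_1) = (2 + 8 + 2 + 2 + 9 + 2) / 6 = 25/6 = 4.1667
  mean(X_2) = (1 + 9 + 3 + 9 + 9 + 2) / 6 = 33/6 = 5.5
  x̄ = (4.1667, 5.5),  deviation x̄ - mu_0 = (4.1667, 5.5) - (6, 5) = (-1.8333, 0.5).

Step 2 — sample covariance matrix, S[i,j] = (1/(n-1)) · Σ_k (x_{k,i} - mean_i) · (x_{k,j} - mean_j), divisor n-1 = 5:
  S[X_1,X_1] = ((-2.1667)·(-2.1667) + (3.8333)·(3.8333) + (-2.1667)·(-2.1667) + (-2.1667)·(-2.1667) + (4.8333)·(4.8333) + (-2.1667)·(-2.1667)) / 5 = 56.8333/5 = 11.3667
  S[X_1,X_2] = ((-2.1667)·(-4.5) + (3.8333)·(3.5) + (-2.1667)·(-2.5) + (-2.1667)·(3.5) + (4.8333)·(3.5) + (-2.1667)·(-3.5)) / 5 = 45.5/5 = 9.1
  S[X_2,X_2] = ((-4.5)·(-4.5) + (3.5)·(3.5) + (-2.5)·(-2.5) + (3.5)·(3.5) + (3.5)·(3.5) + (-3.5)·(-3.5)) / 5 = 75.5/5 = 15.1
  S = [[11.3667, 9.1],
 [9.1, 15.1]].

Step 3 — invert S. det(S) = 11.3667·15.1 - (9.1)² = 88.8267.
  S^{-1} = (1/det) · [[d, -b], [-b, a]] = [[0.17, -0.1024],
 [-0.1024, 0.128]].

Step 4 — quadratic form (x̄ - mu_0)^T · S^{-1} · (x̄ - mu_0):
  S^{-1} · (x̄ - mu_0) = (-0.3629, 0.2518),
  (x̄ - mu_0)^T · [...] = (-1.8333)·(-0.3629) + (0.5)·(0.2518) = 0.7912.

Step 5 — scale by n: T² = 6 · 0.7912 = 4.7471.

T² ≈ 4.7471


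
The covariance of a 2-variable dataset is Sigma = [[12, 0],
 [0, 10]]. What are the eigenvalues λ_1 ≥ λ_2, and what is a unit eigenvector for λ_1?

Step 1 — characteristic polynomial of 2×2 Sigma:
  det(Sigma - λI) = λ² - trace · λ + det = 0.
  trace = 12 + 10 = 22, det = 12·10 - (0)² = 120.
Step 2 — discriminant:
  Δ = trace² - 4·det = 484 - 480 = 4.
Step 3 — eigenvalues:
  λ = (trace ± √Δ)/2 = (22 ± 2)/2,
  λ_1 = 12,  λ_2 = 10.

Step 4 — unit eigenvector for λ_1: Sigma is diagonal, so its eigenvectors are the coordinate axes. λ_1 = 12 is the diagonal entry on the first coordinate axis, hence
  v_1 = (1, 0) (||v_1|| = 1).

λ_1 = 12,  λ_2 = 10;  v_1 ≈ (1, 0)


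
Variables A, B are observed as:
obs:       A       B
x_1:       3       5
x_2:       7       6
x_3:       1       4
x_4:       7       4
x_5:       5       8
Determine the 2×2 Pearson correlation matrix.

Step 1 — column means:
  mean(A) = (3 + 7 + 1 + 7 + 5) / 5 = 23/5 = 4.6
  mean(B) = (5 + 6 + 4 + 4 + 8) / 5 = 27/5 = 5.4

Step 2 — sample variances and covariances s[i,j] = (1/(n-1)) · Σ_k (x_{k,i} - mean_i) · (x_{k,j} - mean_j), with n-1 = 4:
  s[A,A] = ((-1.6)·(-1.6) + (2.4)·(2.4) + (-3.6)·(-3.6) + (2.4)·(2.4) + (0.4)·(0.4)) / 4 = 27.2/4 = 6.8
  s[A,B] = ((-1.6)·(-0.4) + (2.4)·(0.6) + (-3.6)·(-1.4) + (2.4)·(-1.4) + (0.4)·(2.6)) / 4 = 4.8/4 = 1.2
  s[B,B] = ((-0.4)·(-0.4) + (0.6)·(0.6) + (-1.4)·(-1.4) + (-1.4)·(-1.4) + (2.6)·(2.6)) / 4 = 11.2/4 = 2.8
  Sample standard deviations s_i = √(s[i,i]):
  s(A) = √(6.8) = 2.6077
  s(B) = √(2.8) = 1.6733

Step 3 — r_{ij} = s_{ij} / (s_i · s_j):
  r[A,A] = 1 (diagonal).
  r[A,B] = 1.2 / (2.6077 · 1.6733) = 1.2 / 4.3635 = 0.275
  r[B,B] = 1 (diagonal).

R is symmetric with unit diagonal. Assembling:

R = [[1, 0.275],
 [0.275, 1]]


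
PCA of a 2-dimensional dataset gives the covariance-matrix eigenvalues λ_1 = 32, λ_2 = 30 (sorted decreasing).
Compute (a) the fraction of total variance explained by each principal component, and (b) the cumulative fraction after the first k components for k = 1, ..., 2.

Step 1 — total variance = trace(Sigma) = Σ λ_i = 32 + 30 = 62.

Step 2 — fraction explained by component i = λ_i / Σ λ:
  PC1: 32/62 = 0.5161
  PC2: 30/62 = 0.4839

Step 3 — cumulative fraction after k components = (λ_1 + ... + λ_k) / Σ λ:
  k = 1: 32/62 = 0.5161
  k = 2: (32 + 30)/62 = 62/62 = 1

Summary (fraction, with percent):

explained: PC1 0.5161 (51.61%), PC2 0.4839 (48.39%);  cumulative: 0.5161, 1


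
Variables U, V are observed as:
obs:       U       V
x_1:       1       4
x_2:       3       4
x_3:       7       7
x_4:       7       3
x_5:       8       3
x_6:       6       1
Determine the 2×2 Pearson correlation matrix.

Step 1 — column means:
  mean(U) = (1 + 3 + 7 + 7 + 8 + 6) / 6 = 32/6 = 5.3333
  mean(V) = (4 + 4 + 7 + 3 + 3 + 1) / 6 = 22/6 = 3.6667

Step 2 — sample variances and covariances s[i,j] = (1/(n-1)) · Σ_k (x_{k,i} - mean_i) · (x_{k,j} - mean_j), with n-1 = 5:
  s[U,U] = ((-4.3333)·(-4.3333) + (-2.3333)·(-2.3333) + (1.6667)·(1.6667) + (1.6667)·(1.6667) + (2.6667)·(2.6667) + (0.6667)·(0.6667)) / 5 = 37.3333/5 = 7.4667
  s[U,V] = ((-4.3333)·(0.3333) + (-2.3333)·(0.3333) + (1.6667)·(3.3333) + (1.6667)·(-0.6667) + (2.6667)·(-0.6667) + (0.6667)·(-2.6667)) / 5 = -1.3333/5 = -0.2667
  s[V,V] = ((0.3333)·(0.3333) + (0.3333)·(0.3333) + (3.3333)·(3.3333) + (-0.6667)·(-0.6667) + (-0.6667)·(-0.6667) + (-2.6667)·(-2.6667)) / 5 = 19.3333/5 = 3.8667
  Sample standard deviations s_i = √(s[i,i]):
  s(U) = √(7.4667) = 2.7325
  s(V) = √(3.8667) = 1.9664

Step 3 — r_{ij} = s_{ij} / (s_i · s_j):
  r[U,U] = 1 (diagonal).
  r[U,V] = -0.2667 / (2.7325 · 1.9664) = -0.2667 / 5.3732 = -0.0496
  r[V,V] = 1 (diagonal).

R is symmetric with unit diagonal. Assembling:

R = [[1, -0.0496],
 [-0.0496, 1]]


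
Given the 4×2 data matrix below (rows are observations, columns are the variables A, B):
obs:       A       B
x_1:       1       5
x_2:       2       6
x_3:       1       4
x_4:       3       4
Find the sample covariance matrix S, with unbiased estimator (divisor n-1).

Step 1 — column means:
  mean(A) = (1 + 2 + 1 + 3) / 4 = 7/4 = 1.75
  mean(B) = (5 + 6 + 4 + 4) / 4 = 19/4 = 4.75

Step 2 — sample covariance S[i,j] = (1/(n-1)) · Σ_k (x_{k,i} - mean_i) · (x_{k,j} - mean_j), with n-1 = 3.
  S[A,A] = ((-0.75)·(-0.75) + (0.25)·(0.25) + (-0.75)·(-0.75) + (1.25)·(1.25)) / 3 = 2.75/3 = 0.9167
  S[A,B] = ((-0.75)·(0.25) + (0.25)·(1.25) + (-0.75)·(-0.75) + (1.25)·(-0.75)) / 3 = -0.25/3 = -0.0833
  S[B,B] = ((0.25)·(0.25) + (1.25)·(1.25) + (-0.75)·(-0.75) + (-0.75)·(-0.75)) / 3 = 2.75/3 = 0.9167

S is symmetric (S[j,i] = S[i,j]). Assembling:

S = [[0.9167, -0.0833],
 [-0.0833, 0.9167]]


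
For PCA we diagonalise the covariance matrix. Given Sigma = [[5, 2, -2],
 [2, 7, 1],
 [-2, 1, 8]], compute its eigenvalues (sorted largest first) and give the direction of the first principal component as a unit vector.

Step 1 — characteristic polynomial p(λ) = det(λI - Sigma) = λ³ - tr·λ² + c_1·λ - det, where tr = trace, c_1 = sum of the principal 2×2 minors, det = det(Sigma):
  tr = 5 + 7 + 8 = 20,
  c_1 = (5·7 - (2)²) + (5·8 - (-2)²) + (7·8 - (1)²) = 31 + 36 + 55 = 122,
  det = 5·(7·8 - (1)²) - (2)·((2)·8 - (1)·(-2)) + (-2)·((2)·(1) - 7·(-2)) = 5·(55) - (2)·(18) + (-2)·(16) = 207.
  So p(λ) = λ³ - 20λ² + 122λ - 207.
Step 2 — look for an integer root (rational root theorem: any rational root is an integer divisor of 207). Testing λ = 9:
  p(9) = 729 - 1620 + 1098 - 207 = 0  ✓
  Dividing out (λ - 9): p(λ) = (λ - 9)(λ² - 11λ + 23).
Step 3 — remaining eigenvalues from the quadratic λ² - 11λ + 23 = 0:
  Δ = 11² - 4·23 = 121 - 92 = 29,  λ = (11 ± √29)/2 = (11 ± 5.3852)/2 ≈ 8.1926 or 2.8074.
  Sorted: λ_1 = 9,  λ_2 = 8.1926,  λ_3 = 2.8074  (check: sum = 20 = tr ✓).

Step 4 — unit eigenvector for λ_1 = 9: v spans the null space of (Sigma - λ_1 I), whose rows are
  r_1 = (-4, 2, -2),  r_2 = (2, -2, 1),  r_3 = (-2, 1, -1).
  v is orthogonal to every row, so take v ∝ r_1 × r_2 = ((2)·(1) - (-2)·(-2), (-2)·(2) - (-4)·(1), (-4)·(-2) - (2)·(2)) = (-2, 0, 4).
  Rescale (divide by 2; multiply by -1 so the first nonzero entry is positive): u = (1, 0, -2).
  ||u|| = √((1)² + (0)² + (-2)²) = √(5) ≈ 2.2361,  v_1 = u/||u|| ≈ (0.4472, 0, -0.8944) (||v_1|| = 1).

λ_1 = 9,  λ_2 = 8.1926,  λ_3 = 2.8074;  v_1 ≈ (0.4472, 0, -0.8944)


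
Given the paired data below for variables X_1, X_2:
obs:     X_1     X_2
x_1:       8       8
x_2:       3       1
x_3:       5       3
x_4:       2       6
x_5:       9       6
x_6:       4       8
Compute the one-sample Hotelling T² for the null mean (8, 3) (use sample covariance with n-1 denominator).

Step 1 — sample mean vector:
  mean(X_1) = (8 + 3 + 5 + 2 + 9 + 4) / 6 = 31/6 = 5.1667
  mean(X_2) = (8 + 1 + 3 + 6 + 6 + 8) / 6 = 32/6 = 5.3333
  x̄ = (5.1667, 5.3333),  deviation x̄ - mu_0 = (5.1667, 5.3333) - (8, 3) = (-2.8333, 2.3333).

Step 2 — sample covariance matrix, S[i,j] = (1/(n-1)) · Σ_k (x_{k,i} - mean_i) · (x_{k,j} - mean_j), divisor n-1 = 5:
  S[X_1,X_1] = ((2.8333)·(2.8333) + (-2.1667)·(-2.1667) + (-0.1667)·(-0.1667) + (-3.1667)·(-3.1667) + (3.8333)·(3.8333) + (-1.1667)·(-1.1667)) / 5 = 38.8333/5 = 7.7667
  S[X_1,X_2] = ((2.8333)·(2.6667) + (-2.1667)·(-4.3333) + (-0.1667)·(-2.3333) + (-3.1667)·(0.6667) + (3.8333)·(0.6667) + (-1.1667)·(2.6667)) / 5 = 14.6667/5 = 2.9333
  S[X_2,X_2] = ((2.6667)·(2.6667) + (-4.3333)·(-4.3333) + (-2.3333)·(-2.3333) + (0.6667)·(0.6667) + (0.6667)·(0.6667) + (2.6667)·(2.6667)) / 5 = 39.3333/5 = 7.8667
  S = [[7.7667, 2.9333],
 [2.9333, 7.8667]].

Step 3 — invert S. det(S) = 7.7667·7.8667 - (2.9333)² = 52.4933.
  S^{-1} = (1/det) · [[d, -b], [-b, a]] = [[0.1499, -0.0559],
 [-0.0559, 0.148]].

Step 4 — quadratic form (x̄ - mu_0)^T · S^{-1} · (x̄ - mu_0):
  S^{-1} · (x̄ - mu_0) = (-0.555, 0.5036),
  (x̄ - mu_0)^T · [...] = (-2.8333)·(-0.555) + (2.3333)·(0.5036) = 2.7474.

Step 5 — scale by n: T² = 6 · 2.7474 = 16.4846.

T² ≈ 16.4846


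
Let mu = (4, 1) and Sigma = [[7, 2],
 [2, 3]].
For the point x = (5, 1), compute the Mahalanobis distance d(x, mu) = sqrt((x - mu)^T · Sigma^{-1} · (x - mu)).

Step 1 — centre the observation: (x - mu) = (1, 0).

Step 2 — invert Sigma. det(Sigma) = 7·3 - (2)² = 17.
  Sigma^{-1} = (1/det) · [[d, -b], [-b, a]] = [[0.1765, -0.1176],
 [-0.1176, 0.4118]].

Step 3 — form the quadratic (x - mu)^T · Sigma^{-1} · (x - mu):
  Sigma^{-1} · (x - mu) = (0.1765, -0.1176).
  (x - mu)^T · [Sigma^{-1} · (x - mu)] = (1)·(0.1765) + (0)·(-0.1176) = 0.1765.

Step 4 — take square root: d = √(0.1765) ≈ 0.4201.

d(x, mu) = √(0.1765) ≈ 0.4201


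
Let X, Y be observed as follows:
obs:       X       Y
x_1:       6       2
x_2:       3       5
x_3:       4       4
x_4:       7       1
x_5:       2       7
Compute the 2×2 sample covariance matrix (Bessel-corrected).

Step 1 — column means:
  mean(X) = (6 + 3 + 4 + 7 + 2) / 5 = 22/5 = 4.4
  mean(Y) = (2 + 5 + 4 + 1 + 7) / 5 = 19/5 = 3.8

Step 2 — sample covariance S[i,j] = (1/(n-1)) · Σ_k (x_{k,i} - mean_i) · (x_{k,j} - mean_j), with n-1 = 4.
  S[X,X] = ((1.6)·(1.6) + (-1.4)·(-1.4) + (-0.4)·(-0.4) + (2.6)·(2.6) + (-2.4)·(-2.4)) / 4 = 17.2/4 = 4.3
  S[X,Y] = ((1.6)·(-1.8) + (-1.4)·(1.2) + (-0.4)·(0.2) + (2.6)·(-2.8) + (-2.4)·(3.2)) / 4 = -19.6/4 = -4.9
  S[Y,Y] = ((-1.8)·(-1.8) + (1.2)·(1.2) + (0.2)·(0.2) + (-2.8)·(-2.8) + (3.2)·(3.2)) / 4 = 22.8/4 = 5.7

S is symmetric (S[j,i] = S[i,j]). Assembling:

S = [[4.3, -4.9],
 [-4.9, 5.7]]


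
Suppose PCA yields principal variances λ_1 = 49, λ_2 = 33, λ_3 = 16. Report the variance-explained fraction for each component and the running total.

Step 1 — total variance = trace(Sigma) = Σ λ_i = 49 + 33 + 16 = 98.

Step 2 — fraction explained by component i = λ_i / Σ λ:
  PC1: 49/98 = 0.5
  PC2: 33/98 = 0.3367
  PC3: 16/98 = 0.1633

Step 3 — cumulative fraction after k components = (λ_1 + ... + λ_k) / Σ λ:
  k = 1: 49/98 = 0.5
  k = 2: (49 + 33)/98 = 82/98 = 0.8367
  k = 3: (49 + 33 + 16)/98 = 98/98 = 1

Summary (fraction, with percent):

explained: PC1 0.5 (50%), PC2 0.3367 (33.67%), PC3 0.1633 (16.33%);  cumulative: 0.5, 0.8367, 1


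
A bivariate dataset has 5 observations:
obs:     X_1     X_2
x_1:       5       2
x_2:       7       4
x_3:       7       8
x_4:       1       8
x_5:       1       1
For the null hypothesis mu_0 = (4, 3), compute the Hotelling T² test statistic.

Step 1 — sample mean vector:
  mean(X_1) = (5 + 7 + 7 + 1 + 1) / 5 = 21/5 = 4.2
  mean(X_2) = (2 + 4 + 8 + 8 + 1) / 5 = 23/5 = 4.6
  x̄ = (4.2, 4.6),  deviation x̄ - mu_0 = (4.2, 4.6) - (4, 3) = (0.2, 1.6).

Step 2 — sample covariance matrix, S[i,j] = (1/(n-1)) · Σ_k (x_{k,i} - mean_i) · (x_{k,j} - mean_j), divisor n-1 = 4:
  S[X_1,X_1] = ((0.8)·(0.8) + (2.8)·(2.8) + (2.8)·(2.8) + (-3.2)·(-3.2) + (-3.2)·(-3.2)) / 4 = 36.8/4 = 9.2
  S[X_1,X_2] = ((0.8)·(-2.6) + (2.8)·(-0.6) + (2.8)·(3.4) + (-3.2)·(3.4) + (-3.2)·(-3.6)) / 4 = 6.4/4 = 1.6
  S[X_2,X_2] = ((-2.6)·(-2.6) + (-0.6)·(-0.6) + (3.4)·(3.4) + (3.4)·(3.4) + (-3.6)·(-3.6)) / 4 = 43.2/4 = 10.8
  S = [[9.2, 1.6],
 [1.6, 10.8]].

Step 3 — invert S. det(S) = 9.2·10.8 - (1.6)² = 96.8.
  S^{-1} = (1/det) · [[d, -b], [-b, a]] = [[0.1116, -0.0165],
 [-0.0165, 0.095]].

Step 4 — quadratic form (x̄ - mu_0)^T · S^{-1} · (x̄ - mu_0):
  S^{-1} · (x̄ - mu_0) = (-0.0041, 0.1488),
  (x̄ - mu_0)^T · [...] = (0.2)·(-0.0041) + (1.6)·(0.1488) = 0.2372.

Step 5 — scale by n: T² = 5 · 0.2372 = 1.186.

T² ≈ 1.186


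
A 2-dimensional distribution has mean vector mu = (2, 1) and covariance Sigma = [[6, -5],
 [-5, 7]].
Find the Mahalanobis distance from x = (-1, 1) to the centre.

Step 1 — centre the observation: (x - mu) = (-3, 0).

Step 2 — invert Sigma. det(Sigma) = 6·7 - (-5)² = 17.
  Sigma^{-1} = (1/det) · [[d, -b], [-b, a]] = [[0.4118, 0.2941],
 [0.2941, 0.3529]].

Step 3 — form the quadratic (x - mu)^T · Sigma^{-1} · (x - mu):
  Sigma^{-1} · (x - mu) = (-1.2353, -0.8824).
  (x - mu)^T · [Sigma^{-1} · (x - mu)] = (-3)·(-1.2353) + (0)·(-0.8824) = 3.7059.

Step 4 — take square root: d = √(3.7059) ≈ 1.9251.

d(x, mu) = √(3.7059) ≈ 1.9251


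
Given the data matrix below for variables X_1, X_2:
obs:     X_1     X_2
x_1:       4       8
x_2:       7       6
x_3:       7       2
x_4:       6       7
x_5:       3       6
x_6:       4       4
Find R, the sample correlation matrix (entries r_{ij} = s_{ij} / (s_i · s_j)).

Step 1 — column means:
  mean(X_1) = (4 + 7 + 7 + 6 + 3 + 4) / 6 = 31/6 = 5.1667
  mean(X_2) = (8 + 6 + 2 + 7 + 6 + 4) / 6 = 33/6 = 5.5

Step 2 — sample variances and covariances s[i,j] = (1/(n-1)) · Σ_k (x_{k,i} - mean_i) · (x_{k,j} - mean_j), with n-1 = 5:
  s[X_1,X_1] = ((-1.1667)·(-1.1667) + (1.8333)·(1.8333) + (1.8333)·(1.8333) + (0.8333)·(0.8333) + (-2.1667)·(-2.1667) + (-1.1667)·(-1.1667)) / 5 = 14.8333/5 = 2.9667
  s[X_1,X_2] = ((-1.1667)·(2.5) + (1.8333)·(0.5) + (1.8333)·(-3.5) + (0.8333)·(1.5) + (-2.1667)·(0.5) + (-1.1667)·(-1.5)) / 5 = -6.5/5 = -1.3
  s[X_2,X_2] = ((2.5)·(2.5) + (0.5)·(0.5) + (-3.5)·(-3.5) + (1.5)·(1.5) + (0.5)·(0.5) + (-1.5)·(-1.5)) / 5 = 23.5/5 = 4.7
  Sample standard deviations s_i = √(s[i,i]):
  s(X_1) = √(2.9667) = 1.7224
  s(X_2) = √(4.7) = 2.1679

Step 3 — r_{ij} = s_{ij} / (s_i · s_j):
  r[X_1,X_1] = 1 (diagonal).
  r[X_1,X_2] = -1.3 / (1.7224 · 2.1679) = -1.3 / 3.7341 = -0.3481
  r[X_2,X_2] = 1 (diagonal).

R is symmetric with unit diagonal. Assembling:

R = [[1, -0.3481],
 [-0.3481, 1]]


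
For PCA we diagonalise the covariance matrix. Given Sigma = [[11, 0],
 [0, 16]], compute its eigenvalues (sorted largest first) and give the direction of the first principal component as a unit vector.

Step 1 — characteristic polynomial of 2×2 Sigma:
  det(Sigma - λI) = λ² - trace · λ + det = 0.
  trace = 11 + 16 = 27, det = 11·16 - (0)² = 176.
Step 2 — discriminant:
  Δ = trace² - 4·det = 729 - 704 = 25.
Step 3 — eigenvalues:
  λ = (trace ± √Δ)/2 = (27 ± 5)/2,
  λ_1 = 16,  λ_2 = 11.

Step 4 — unit eigenvector for λ_1: Sigma is diagonal, so its eigenvectors are the coordinate axes. λ_1 = 16 is the diagonal entry on the second coordinate axis, hence
  v_1 = (0, 1) (||v_1|| = 1).

λ_1 = 16,  λ_2 = 11;  v_1 ≈ (0, 1)


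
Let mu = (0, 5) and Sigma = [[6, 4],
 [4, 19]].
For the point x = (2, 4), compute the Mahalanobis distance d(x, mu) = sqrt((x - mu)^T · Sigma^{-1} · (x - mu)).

Step 1 — centre the observation: (x - mu) = (2, -1).

Step 2 — invert Sigma. det(Sigma) = 6·19 - (4)² = 98.
  Sigma^{-1} = (1/det) · [[d, -b], [-b, a]] = [[0.1939, -0.0408],
 [-0.0408, 0.0612]].

Step 3 — form the quadratic (x - mu)^T · Sigma^{-1} · (x - mu):
  Sigma^{-1} · (x - mu) = (0.4286, -0.1429).
  (x - mu)^T · [Sigma^{-1} · (x - mu)] = (2)·(0.4286) + (-1)·(-0.1429) = 1.

Step 4 — take square root: d = √(1) ≈ 1.

d(x, mu) = √(1) ≈ 1


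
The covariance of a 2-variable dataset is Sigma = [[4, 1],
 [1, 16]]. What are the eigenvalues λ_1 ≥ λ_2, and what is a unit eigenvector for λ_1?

Step 1 — characteristic polynomial of 2×2 Sigma:
  det(Sigma - λI) = λ² - trace · λ + det = 0.
  trace = 4 + 16 = 20, det = 4·16 - (1)² = 63.
Step 2 — discriminant:
  Δ = trace² - 4·det = 400 - 252 = 148.
Step 3 — eigenvalues:
  λ = (trace ± √Δ)/2 = (20 ± 12.1655)/2,
  λ_1 = 16.0828,  λ_2 = 3.9172.

Step 4 — unit eigenvector for λ_1: solve (Sigma - λ_1 I)v = 0. First row:
  (4 - 16.0828)·v_x + (1)·v_y = 0, i.e. (-12.0828)·v_x + (1)·v_y = 0,
  so v ∝ (b, λ_1 - a) = (1, 12.0828) = u.
  ||u|| = √((1)² + (12.0828)²) = √(146.9932) ≈ 12.1241,
  v_1 = u/||u|| ≈ (0.0825, 0.9966) (||v_1|| = 1).

λ_1 = 16.0828,  λ_2 = 3.9172;  v_1 ≈ (0.0825, 0.9966)


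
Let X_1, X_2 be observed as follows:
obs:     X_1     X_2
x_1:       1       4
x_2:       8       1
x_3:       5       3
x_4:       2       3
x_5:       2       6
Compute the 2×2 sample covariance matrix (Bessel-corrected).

Step 1 — column means:
  mean(X_1) = (1 + 8 + 5 + 2 + 2) / 5 = 18/5 = 3.6
  mean(X_2) = (4 + 1 + 3 + 3 + 6) / 5 = 17/5 = 3.4

Step 2 — sample covariance S[i,j] = (1/(n-1)) · Σ_k (x_{k,i} - mean_i) · (x_{k,j} - mean_j), with n-1 = 4.
  S[X_1,X_1] = ((-2.6)·(-2.6) + (4.4)·(4.4) + (1.4)·(1.4) + (-1.6)·(-1.6) + (-1.6)·(-1.6)) / 4 = 33.2/4 = 8.3
  S[X_1,X_2] = ((-2.6)·(0.6) + (4.4)·(-2.4) + (1.4)·(-0.4) + (-1.6)·(-0.4) + (-1.6)·(2.6)) / 4 = -16.2/4 = -4.05
  S[X_2,X_2] = ((0.6)·(0.6) + (-2.4)·(-2.4) + (-0.4)·(-0.4) + (-0.4)·(-0.4) + (2.6)·(2.6)) / 4 = 13.2/4 = 3.3

S is symmetric (S[j,i] = S[i,j]). Assembling:

S = [[8.3, -4.05],
 [-4.05, 3.3]]


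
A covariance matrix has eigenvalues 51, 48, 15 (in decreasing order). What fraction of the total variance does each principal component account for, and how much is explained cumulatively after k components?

Step 1 — total variance = trace(Sigma) = Σ λ_i = 51 + 48 + 15 = 114.

Step 2 — fraction explained by component i = λ_i / Σ λ:
  PC1: 51/114 = 0.4474
  PC2: 48/114 = 0.4211
  PC3: 15/114 = 0.1316

Step 3 — cumulative fraction after k components = (λ_1 + ... + λ_k) / Σ λ:
  k = 1: 51/114 = 0.4474
  k = 2: (51 + 48)/114 = 99/114 = 0.8684
  k = 3: (51 + 48 + 15)/114 = 114/114 = 1

Summary (fraction, with percent):

explained: PC1 0.4474 (44.74%), PC2 0.4211 (42.11%), PC3 0.1316 (13.16%);  cumulative: 0.4474, 0.8684, 1


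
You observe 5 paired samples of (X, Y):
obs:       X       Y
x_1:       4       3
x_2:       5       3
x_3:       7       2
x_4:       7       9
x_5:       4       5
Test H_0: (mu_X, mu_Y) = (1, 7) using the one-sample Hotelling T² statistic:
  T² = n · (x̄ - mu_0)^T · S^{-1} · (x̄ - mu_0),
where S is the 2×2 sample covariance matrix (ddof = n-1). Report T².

Step 1 — sample mean vector:
  mean(X) = (4 + 5 + 7 + 7 + 4) / 5 = 27/5 = 5.4
  mean(Y) = (3 + 3 + 2 + 9 + 5) / 5 = 22/5 = 4.4
  x̄ = (5.4, 4.4),  deviation x̄ - mu_0 = (5.4, 4.4) - (1, 7) = (4.4, -2.6).

Step 2 — sample covariance matrix, S[i,j] = (1/(n-1)) · Σ_k (x_{k,i} - mean_i) · (x_{k,j} - mean_j), divisor n-1 = 4:
  S[X,X] = ((-1.4)·(-1.4) + (-0.4)·(-0.4) + (1.6)·(1.6) + (1.6)·(1.6) + (-1.4)·(-1.4)) / 4 = 9.2/4 = 2.3
  S[X,Y] = ((-1.4)·(-1.4) + (-0.4)·(-1.4) + (1.6)·(-2.4) + (1.6)·(4.6) + (-1.4)·(0.6)) / 4 = 5.2/4 = 1.3
  S[Y,Y] = ((-1.4)·(-1.4) + (-1.4)·(-1.4) + (-2.4)·(-2.4) + (4.6)·(4.6) + (0.6)·(0.6)) / 4 = 31.2/4 = 7.8
  S = [[2.3, 1.3],
 [1.3, 7.8]].

Step 3 — invert S. det(S) = 2.3·7.8 - (1.3)² = 16.25.
  S^{-1} = (1/det) · [[d, -b], [-b, a]] = [[0.48, -0.08],
 [-0.08, 0.1415]].

Step 4 — quadratic form (x̄ - mu_0)^T · S^{-1} · (x̄ - mu_0):
  S^{-1} · (x̄ - mu_0) = (2.32, -0.72),
  (x̄ - mu_0)^T · [...] = (4.4)·(2.32) + (-2.6)·(-0.72) = 12.08.

Step 5 — scale by n: T² = 5 · 12.08 = 60.4.

T² ≈ 60.4


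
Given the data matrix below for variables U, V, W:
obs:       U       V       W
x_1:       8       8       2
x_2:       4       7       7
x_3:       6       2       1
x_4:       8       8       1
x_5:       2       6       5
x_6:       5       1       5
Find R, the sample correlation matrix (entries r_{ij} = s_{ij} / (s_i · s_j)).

Step 1 — column means:
  mean(U) = (8 + 4 + 6 + 8 + 2 + 5) / 6 = 33/6 = 5.5
  mean(V) = (8 + 7 + 2 + 8 + 6 + 1) / 6 = 32/6 = 5.3333
  mean(W) = (2 + 7 + 1 + 1 + 5 + 5) / 6 = 21/6 = 3.5

Step 2 — sample variances and covariances s[i,j] = (1/(n-1)) · Σ_k (x_{k,i} - mean_i) · (x_{k,j} - mean_j), with n-1 = 5:
  s[U,U] = ((2.5)·(2.5) + (-1.5)·(-1.5) + (0.5)·(0.5) + (2.5)·(2.5) + (-3.5)·(-3.5) + (-0.5)·(-0.5)) / 5 = 27.5/5 = 5.5
  s[U,V] = ((2.5)·(2.6667) + (-1.5)·(1.6667) + (0.5)·(-3.3333) + (2.5)·(2.6667) + (-3.5)·(0.6667) + (-0.5)·(-4.3333)) / 5 = 9/5 = 1.8
  s[U,W] = ((2.5)·(-1.5) + (-1.5)·(3.5) + (0.5)·(-2.5) + (2.5)·(-2.5) + (-3.5)·(1.5) + (-0.5)·(1.5)) / 5 = -22.5/5 = -4.5
  s[V,V] = ((2.6667)·(2.6667) + (1.6667)·(1.6667) + (-3.3333)·(-3.3333) + (2.6667)·(2.6667) + (0.6667)·(0.6667) + (-4.3333)·(-4.3333)) / 5 = 47.3333/5 = 9.4667
  s[V,W] = ((2.6667)·(-1.5) + (1.6667)·(3.5) + (-3.3333)·(-2.5) + (2.6667)·(-2.5) + (0.6667)·(1.5) + (-4.3333)·(1.5)) / 5 = -2/5 = -0.4
  s[W,W] = ((-1.5)·(-1.5) + (3.5)·(3.5) + (-2.5)·(-2.5) + (-2.5)·(-2.5) + (1.5)·(1.5) + (1.5)·(1.5)) / 5 = 31.5/5 = 6.3
  Sample standard deviations s_i = √(s[i,i]):
  s(U) = √(5.5) = 2.3452
  s(V) = √(9.4667) = 3.0768
  s(W) = √(6.3) = 2.51

Step 3 — r_{ij} = s_{ij} / (s_i · s_j):
  r[U,U] = 1 (diagonal).
  r[U,V] = 1.8 / (2.3452 · 3.0768) = 1.8 / 7.2157 = 0.2495
  r[U,W] = -4.5 / (2.3452 · 2.51) = -4.5 / 5.8864 = -0.7645
  r[V,V] = 1 (diagonal).
  r[V,W] = -0.4 / (3.0768 · 2.51) = -0.4 / 7.7227 = -0.0518
  r[W,W] = 1 (diagonal).

R is symmetric with unit diagonal. Assembling:

R = [[1, 0.2495, -0.7645],
 [0.2495, 1, -0.0518],
 [-0.7645, -0.0518, 1]]
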